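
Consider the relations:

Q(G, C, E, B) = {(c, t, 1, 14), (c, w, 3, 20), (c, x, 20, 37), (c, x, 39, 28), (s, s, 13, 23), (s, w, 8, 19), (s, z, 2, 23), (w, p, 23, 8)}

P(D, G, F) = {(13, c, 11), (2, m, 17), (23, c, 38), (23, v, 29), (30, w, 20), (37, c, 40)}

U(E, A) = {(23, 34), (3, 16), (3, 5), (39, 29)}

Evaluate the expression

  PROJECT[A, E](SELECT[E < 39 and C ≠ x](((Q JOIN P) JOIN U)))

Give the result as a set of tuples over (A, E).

Natural join on G: {(c, t, 1, 14, 13, 11), (c, t, 1, 14, 23, 38), (c, t, 1, 14, 37, 40), (c, w, 3, 20, 13, 11), (c, w, 3, 20, 23, 38), (c, w, 3, 20, 37, 40), (c, x, 20, 37, 13, 11), (c, x, 20, 37, 23, 38), (c, x, 20, 37, 37, 40), (c, x, 39, 28, 13, 11), (c, x, 39, 28, 23, 38), (c, x, 39, 28, 37, 40), (w, p, 23, 8, 30, 20)}
Natural join on E: {(c, w, 3, 20, 13, 11, 16), (c, w, 3, 20, 13, 11, 5), (c, w, 3, 20, 23, 38, 16), (c, w, 3, 20, 23, 38, 5), (c, w, 3, 20, 37, 40, 16), (c, w, 3, 20, 37, 40, 5), (c, x, 39, 28, 13, 11, 29), (c, x, 39, 28, 23, 38, 29), (c, x, 39, 28, 37, 40, 29), (w, p, 23, 8, 30, 20, 34)}
Apply σ_{E < 39 and C ≠ x}; surviving tuples: {(c, w, 3, 20, 13, 11, 16), (c, w, 3, 20, 13, 11, 5), (c, w, 3, 20, 23, 38, 16), (c, w, 3, 20, 23, 38, 5), (c, w, 3, 20, 37, 40, 16), (c, w, 3, 20, 37, 40, 5), (w, p, 23, 8, 30, 20, 34)}
Keep only column(s) A, E (4 duplicate(s) eliminated): {(16, 3), (34, 23), (5, 3)}

{(16, 3), (34, 23), (5, 3)}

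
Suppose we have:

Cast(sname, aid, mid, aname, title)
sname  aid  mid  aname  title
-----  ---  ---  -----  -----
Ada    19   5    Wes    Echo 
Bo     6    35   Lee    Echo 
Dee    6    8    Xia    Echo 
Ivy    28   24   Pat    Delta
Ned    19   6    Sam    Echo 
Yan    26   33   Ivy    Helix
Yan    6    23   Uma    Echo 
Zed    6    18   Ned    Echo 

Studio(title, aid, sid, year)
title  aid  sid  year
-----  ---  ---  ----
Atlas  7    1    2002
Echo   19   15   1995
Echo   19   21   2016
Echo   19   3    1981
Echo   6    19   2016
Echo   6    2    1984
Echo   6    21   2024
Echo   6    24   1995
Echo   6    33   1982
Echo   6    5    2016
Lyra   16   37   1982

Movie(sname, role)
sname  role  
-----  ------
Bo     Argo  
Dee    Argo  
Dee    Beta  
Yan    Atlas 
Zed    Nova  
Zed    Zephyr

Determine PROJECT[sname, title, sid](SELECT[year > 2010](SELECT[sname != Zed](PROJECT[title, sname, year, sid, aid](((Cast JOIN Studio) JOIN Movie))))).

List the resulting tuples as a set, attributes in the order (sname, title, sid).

{(Bo, Echo, 19), (Bo, Echo, 21), (Bo, Echo, 5), (Dee, Echo, 19), (Dee, Echo, 21), (Dee, Echo, 5), (Yan, Echo, 19), (Yan, Echo, 21), (Yan, Echo, 5)}

Natural join on aid, title: {(Ada, 19, 5, Wes, Echo, 15, 1995), (Ada, 19, 5, Wes, Echo, 21, 2016), (Ada, 19, 5, Wes, Echo, 3, 1981), (Bo, 6, 35, Lee, Echo, 19, 2016), (Bo, 6, 35, Lee, Echo, 2, 1984), (Bo, 6, 35, Lee, Echo, 21, 2024), (Bo, 6, 35, Lee, Echo, 24, 1995), (Bo, 6, 35, Lee, Echo, 33, 1982), (Bo, 6, 35, Lee, Echo, 5, 2016), (Dee, 6, 8, Xia, Echo, 19, 2016), (Dee, 6, 8, Xia, Echo, 2, 1984), (Dee, 6, 8, Xia, Echo, 21, 2024), (Dee, 6, 8, Xia, Echo, 24, 1995), (Dee, 6, 8, Xia, Echo, 33, 1982), (Dee, 6, 8, Xia, Echo, 5, 2016), (Ned, 19, 6, Sam, Echo, 15, 1995), (Ned, 19, 6, Sam, Echo, 21, 2016), (Ned, 19, 6, Sam, Echo, 3, 1981), (Yan, 6, 23, Uma, Echo, 19, 2016), (Yan, 6, 23, Uma, Echo, 2, 1984), (Yan, 6, 23, Uma, Echo, 21, 2024), (Yan, 6, 23, Uma, Echo, 24, 1995), (Yan, 6, 23, Uma, Echo, 33, 1982), (Yan, 6, 23, Uma, Echo, 5, 2016), (Zed, 6, 18, Ned, Echo, 19, 2016), (Zed, 6, 18, Ned, Echo, 2, 1984), (Zed, 6, 18, Ned, Echo, 21, 2024), (Zed, 6, 18, Ned, Echo, 24, 1995), (Zed, 6, 18, Ned, Echo, 33, 1982), (Zed, 6, 18, Ned, Echo, 5, 2016)}
Natural join on sname: {(Bo, 6, 35, Lee, Echo, 19, 2016, Argo), (Bo, 6, 35, Lee, Echo, 2, 1984, Argo), (Bo, 6, 35, Lee, Echo, 21, 2024, Argo), (Bo, 6, 35, Lee, Echo, 24, 1995, Argo), (Bo, 6, 35, Lee, Echo, 33, 1982, Argo), (Bo, 6, 35, Lee, Echo, 5, 2016, Argo), (Dee, 6, 8, Xia, Echo, 19, 2016, Argo), (Dee, 6, 8, Xia, Echo, 19, 2016, Beta), (Dee, 6, 8, Xia, Echo, 2, 1984, Argo), (Dee, 6, 8, Xia, Echo, 2, 1984, Beta), (Dee, 6, 8, Xia, Echo, 21, 2024, Argo), (Dee, 6, 8, Xia, Echo, 21, 2024, Beta), (Dee, 6, 8, Xia, Echo, 24, 1995, Argo), (Dee, 6, 8, Xia, Echo, 24, 1995, Beta), (Dee, 6, 8, Xia, Echo, 33, 1982, Argo), (Dee, 6, 8, Xia, Echo, 33, 1982, Beta), (Dee, 6, 8, Xia, Echo, 5, 2016, Argo), (Dee, 6, 8, Xia, Echo, 5, 2016, Beta), (Yan, 6, 23, Uma, Echo, 19, 2016, Atlas), (Yan, 6, 23, Uma, Echo, 2, 1984, Atlas), (Yan, 6, 23, Uma, Echo, 21, 2024, Atlas), (Yan, 6, 23, Uma, Echo, 24, 1995, Atlas), (Yan, 6, 23, Uma, Echo, 33, 1982, Atlas), (Yan, 6, 23, Uma, Echo, 5, 2016, Atlas), (Zed, 6, 18, Ned, Echo, 19, 2016, Nova), (Zed, 6, 18, Ned, Echo, 19, 2016, Zephyr), (Zed, 6, 18, Ned, Echo, 2, 1984, Nova), (Zed, 6, 18, Ned, Echo, 2, 1984, Zephyr), (Zed, 6, 18, Ned, Echo, 21, 2024, Nova), (Zed, 6, 18, Ned, Echo, 21, 2024, Zephyr), (Zed, 6, 18, Ned, Echo, 24, 1995, Nova), (Zed, 6, 18, Ned, Echo, 24, 1995, Zephyr), (Zed, 6, 18, Ned, Echo, 33, 1982, Nova), (Zed, 6, 18, Ned, Echo, 33, 1982, Zephyr), (Zed, 6, 18, Ned, Echo, 5, 2016, Nova), (Zed, 6, 18, Ned, Echo, 5, 2016, Zephyr)}
π[title, sname, year, sid, aid]: project onto (title, sname, year, sid, aid) (12 duplicate(s) eliminated) → {(Echo, Bo, 1982, 33, 6), (Echo, Bo, 1984, 2, 6), (Echo, Bo, 1995, 24, 6), (Echo, Bo, 2016, 19, 6), (Echo, Bo, 2016, 5, 6), (Echo, Bo, 2024, 21, 6), (Echo, Dee, 1982, 33, 6), (Echo, Dee, 1984, 2, 6), (Echo, Dee, 1995, 24, 6), (Echo, Dee, 2016, 19, 6), (Echo, Dee, 2016, 5, 6), (Echo, Dee, 2024, 21, 6), (Echo, Yan, 1982, 33, 6), (Echo, Yan, 1984, 2, 6), (Echo, Yan, 1995, 24, 6), (Echo, Yan, 2016, 19, 6), (Echo, Yan, 2016, 5, 6), (Echo, Yan, 2024, 21, 6), (Echo, Zed, 1982, 33, 6), (Echo, Zed, 1984, 2, 6), (Echo, Zed, 1995, 24, 6), (Echo, Zed, 2016, 19, 6), (Echo, Zed, 2016, 5, 6), (Echo, Zed, 2024, 21, 6)}
σ[sname != Zed]: keep tuples satisfying sname != Zed → {(Echo, Bo, 1982, 33, 6), (Echo, Bo, 1984, 2, 6), (Echo, Bo, 1995, 24, 6), (Echo, Bo, 2016, 19, 6), (Echo, Bo, 2016, 5, 6), (Echo, Bo, 2024, 21, 6), (Echo, Dee, 1982, 33, 6), (Echo, Dee, 1984, 2, 6), (Echo, Dee, 1995, 24, 6), (Echo, Dee, 2016, 19, 6), (Echo, Dee, 2016, 5, 6), (Echo, Dee, 2024, 21, 6), (Echo, Yan, 1982, 33, 6), (Echo, Yan, 1984, 2, 6), (Echo, Yan, 1995, 24, 6), (Echo, Yan, 2016, 19, 6), (Echo, Yan, 2016, 5, 6), (Echo, Yan, 2024, 21, 6)}
σ[year > 2010]: keep tuples satisfying year > 2010 → {(Echo, Bo, 2016, 19, 6), (Echo, Bo, 2016, 5, 6), (Echo, Bo, 2024, 21, 6), (Echo, Dee, 2016, 19, 6), (Echo, Dee, 2016, 5, 6), (Echo, Dee, 2024, 21, 6), (Echo, Yan, 2016, 19, 6), (Echo, Yan, 2016, 5, 6), (Echo, Yan, 2024, 21, 6)}
π[sname, title, sid]: project onto (sname, title, sid) → {(Bo, Echo, 19), (Bo, Echo, 21), (Bo, Echo, 5), (Dee, Echo, 19), (Dee, Echo, 21), (Dee, Echo, 5), (Yan, Echo, 19), (Yan, Echo, 21), (Yan, Echo, 5)}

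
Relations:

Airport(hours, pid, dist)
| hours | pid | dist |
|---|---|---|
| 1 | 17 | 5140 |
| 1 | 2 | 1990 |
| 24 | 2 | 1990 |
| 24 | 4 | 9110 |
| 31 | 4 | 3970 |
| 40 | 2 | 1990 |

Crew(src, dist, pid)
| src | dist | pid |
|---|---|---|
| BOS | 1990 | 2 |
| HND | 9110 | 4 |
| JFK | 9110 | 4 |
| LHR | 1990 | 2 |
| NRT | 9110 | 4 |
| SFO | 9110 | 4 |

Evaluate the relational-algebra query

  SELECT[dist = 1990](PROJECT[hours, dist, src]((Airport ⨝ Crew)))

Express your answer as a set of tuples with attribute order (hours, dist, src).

Joining Airport and Crew on pid, dist yields {(1, 2, 1990, BOS), (1, 2, 1990, LHR), (24, 2, 1990, BOS), (24, 2, 1990, LHR), (24, 4, 9110, HND), (24, 4, 9110, JFK), (24, 4, 9110, NRT), (24, 4, 9110, SFO), (40, 2, 1990, BOS), (40, 2, 1990, LHR)}.
Projecting to hours, dist, src: {(1, 1990, BOS), (1, 1990, LHR), (24, 1990, BOS), (24, 1990, LHR), (24, 9110, HND), (24, 9110, JFK), (24, 9110, NRT), (24, 9110, SFO), (40, 1990, BOS), (40, 1990, LHR)}
Selection dist = 1990: {(1, 1990, BOS), (1, 1990, LHR), (24, 1990, BOS), (24, 1990, LHR), (40, 1990, BOS), (40, 1990, LHR)}

{(1, 1990, BOS), (1, 1990, LHR), (24, 1990, BOS), (24, 1990, LHR), (40, 1990, BOS), (40, 1990, LHR)}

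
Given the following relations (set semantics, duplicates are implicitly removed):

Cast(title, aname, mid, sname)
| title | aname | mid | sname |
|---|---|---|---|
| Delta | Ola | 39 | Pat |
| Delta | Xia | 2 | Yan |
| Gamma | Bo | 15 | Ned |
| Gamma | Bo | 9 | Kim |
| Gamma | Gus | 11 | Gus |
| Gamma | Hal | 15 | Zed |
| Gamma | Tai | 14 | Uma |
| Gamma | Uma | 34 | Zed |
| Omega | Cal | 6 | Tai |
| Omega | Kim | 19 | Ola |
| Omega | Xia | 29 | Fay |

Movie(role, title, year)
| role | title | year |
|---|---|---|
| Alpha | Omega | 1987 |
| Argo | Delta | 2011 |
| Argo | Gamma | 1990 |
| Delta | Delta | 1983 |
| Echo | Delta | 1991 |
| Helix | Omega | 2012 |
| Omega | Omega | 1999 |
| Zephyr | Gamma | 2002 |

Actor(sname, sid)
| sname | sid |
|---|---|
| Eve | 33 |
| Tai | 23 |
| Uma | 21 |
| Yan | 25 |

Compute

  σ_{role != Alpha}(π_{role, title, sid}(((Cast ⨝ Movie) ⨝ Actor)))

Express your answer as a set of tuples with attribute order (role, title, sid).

{(Argo, Delta, 25), (Argo, Gamma, 21), (Delta, Delta, 25), (Echo, Delta, 25), (Helix, Omega, 23), (Omega, Omega, 23), (Zephyr, Gamma, 21)}

Cast ⋈ Movie (natural join on title): {(Delta, Ola, 39, Pat, Argo, 2011), (Delta, Ola, 39, Pat, Delta, 1983), (Delta, Ola, 39, Pat, Echo, 1991), (Delta, Xia, 2, Yan, Argo, 2011), (Delta, Xia, 2, Yan, Delta, 1983), (Delta, Xia, 2, Yan, Echo, 1991), (Gamma, Bo, 15, Ned, Argo, 1990), (Gamma, Bo, 15, Ned, Zephyr, 2002), (Gamma, Bo, 9, Kim, Argo, 1990), (Gamma, Bo, 9, Kim, Zephyr, 2002), (Gamma, Gus, 11, Gus, Argo, 1990), (Gamma, Gus, 11, Gus, Zephyr, 2002), (Gamma, Hal, 15, Zed, Argo, 1990), (Gamma, Hal, 15, Zed, Zephyr, 2002), (Gamma, Tai, 14, Uma, Argo, 1990), (Gamma, Tai, 14, Uma, Zephyr, 2002), (Gamma, Uma, 34, Zed, Argo, 1990), (Gamma, Uma, 34, Zed, Zephyr, 2002), (Omega, Cal, 6, Tai, Alpha, 1987), (Omega, Cal, 6, Tai, Helix, 2012), (Omega, Cal, 6, Tai, Omega, 1999), (Omega, Kim, 19, Ola, Alpha, 1987), (Omega, Kim, 19, Ola, Helix, 2012), (Omega, Kim, 19, Ola, Omega, 1999), (Omega, Xia, 29, Fay, Alpha, 1987), (Omega, Xia, 29, Fay, Helix, 2012), (Omega, Xia, 29, Fay, Omega, 1999)}
(Cast ⨝ Movie) ⋈ Actor (natural join on sname): {(Delta, Xia, 2, Yan, Argo, 2011, 25), (Delta, Xia, 2, Yan, Delta, 1983, 25), (Delta, Xia, 2, Yan, Echo, 1991, 25), (Gamma, Tai, 14, Uma, Argo, 1990, 21), (Gamma, Tai, 14, Uma, Zephyr, 2002, 21), (Omega, Cal, 6, Tai, Alpha, 1987, 23), (Omega, Cal, 6, Tai, Helix, 2012, 23), (Omega, Cal, 6, Tai, Omega, 1999, 23)}
π[role, title, sid]: project onto (role, title, sid) → {(Alpha, Omega, 23), (Argo, Delta, 25), (Argo, Gamma, 21), (Delta, Delta, 25), (Echo, Delta, 25), (Helix, Omega, 23), (Omega, Omega, 23), (Zephyr, Gamma, 21)}
σ[role != Alpha]: keep tuples satisfying role != Alpha → {(Argo, Delta, 25), (Argo, Gamma, 21), (Delta, Delta, 25), (Echo, Delta, 25), (Helix, Omega, 23), (Omega, Omega, 23), (Zephyr, Gamma, 21)}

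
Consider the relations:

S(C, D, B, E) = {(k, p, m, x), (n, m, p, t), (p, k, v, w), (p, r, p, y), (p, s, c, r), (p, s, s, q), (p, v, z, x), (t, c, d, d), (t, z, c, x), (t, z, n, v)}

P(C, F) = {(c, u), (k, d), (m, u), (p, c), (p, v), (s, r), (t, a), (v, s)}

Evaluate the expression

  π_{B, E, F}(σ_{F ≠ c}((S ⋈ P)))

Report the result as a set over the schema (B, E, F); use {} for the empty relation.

{(c, r, v), (c, x, a), (d, d, a), (m, x, d), (n, v, a), (p, y, v), (s, q, v), (v, w, v), (z, x, v)}

Joining S and P on C yields {(k, p, m, x, d), (p, k, v, w, c), (p, k, v, w, v), (p, r, p, y, c), (p, r, p, y, v), (p, s, c, r, c), (p, s, c, r, v), (p, s, s, q, c), (p, s, s, q, v), (p, v, z, x, c), (p, v, z, x, v), (t, c, d, d, a), (t, z, c, x, a), (t, z, n, v, a)}.
σ[F ≠ c]: keep tuples satisfying F ≠ c → {(k, p, m, x, d), (p, k, v, w, v), (p, r, p, y, v), (p, s, c, r, v), (p, s, s, q, v), (p, v, z, x, v), (t, c, d, d, a), (t, z, c, x, a), (t, z, n, v, a)}
π[B, E, F]: project onto (B, E, F) → {(c, r, v), (c, x, a), (d, d, a), (m, x, d), (n, v, a), (p, y, v), (s, q, v), (v, w, v), (z, x, v)}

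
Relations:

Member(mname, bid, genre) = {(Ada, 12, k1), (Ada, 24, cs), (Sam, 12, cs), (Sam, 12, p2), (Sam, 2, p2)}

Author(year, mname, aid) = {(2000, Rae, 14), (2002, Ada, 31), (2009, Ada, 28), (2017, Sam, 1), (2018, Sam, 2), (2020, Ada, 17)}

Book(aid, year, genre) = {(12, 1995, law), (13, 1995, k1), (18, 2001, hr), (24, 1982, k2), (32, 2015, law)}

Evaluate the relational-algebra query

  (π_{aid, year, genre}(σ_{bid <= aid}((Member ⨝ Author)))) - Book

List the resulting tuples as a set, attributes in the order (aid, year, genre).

Joining Member and Author on mname yields {(Ada, 12, k1, 2002, 31), (Ada, 12, k1, 2009, 28), (Ada, 12, k1, 2020, 17), (Ada, 24, cs, 2002, 31), (Ada, 24, cs, 2009, 28), (Ada, 24, cs, 2020, 17), (Sam, 12, cs, 2017, 1), (Sam, 12, cs, 2018, 2), (Sam, 12, p2, 2017, 1), (Sam, 12, p2, 2018, 2), (Sam, 2, p2, 2017, 1), (Sam, 2, p2, 2018, 2)}.
Filtering on bid <= aid leaves {(Ada, 12, k1, 2002, 31), (Ada, 12, k1, 2009, 28), (Ada, 12, k1, 2020, 17), (Ada, 24, cs, 2002, 31), (Ada, 24, cs, 2009, 28), (Sam, 2, p2, 2018, 2)}.
π_{aid, year, genre} gives {(17, 2020, k1), (2, 2018, p2), (28, 2009, cs), (28, 2009, k1), (31, 2002, cs), (31, 2002, k1)}.
Taking the difference: {(17, 2020, k1), (2, 2018, p2), (28, 2009, cs), (28, 2009, k1), (31, 2002, cs), (31, 2002, k1)}

{(17, 2020, k1), (2, 2018, p2), (28, 2009, cs), (28, 2009, k1), (31, 2002, cs), (31, 2002, k1)}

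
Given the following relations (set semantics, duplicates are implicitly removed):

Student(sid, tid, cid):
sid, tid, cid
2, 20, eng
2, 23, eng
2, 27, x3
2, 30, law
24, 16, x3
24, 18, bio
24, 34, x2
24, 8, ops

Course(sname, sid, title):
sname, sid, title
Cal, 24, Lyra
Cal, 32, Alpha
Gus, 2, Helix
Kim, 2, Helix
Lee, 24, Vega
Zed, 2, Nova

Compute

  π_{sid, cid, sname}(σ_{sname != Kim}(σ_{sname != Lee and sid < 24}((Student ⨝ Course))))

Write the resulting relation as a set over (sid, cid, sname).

Joining Student and Course on sid yields {(2, 20, eng, Gus, Helix), (2, 20, eng, Kim, Helix), (2, 20, eng, Zed, Nova), (2, 23, eng, Gus, Helix), (2, 23, eng, Kim, Helix), (2, 23, eng, Zed, Nova), (2, 27, x3, Gus, Helix), (2, 27, x3, Kim, Helix), (2, 27, x3, Zed, Nova), (2, 30, law, Gus, Helix), (2, 30, law, Kim, Helix), (2, 30, law, Zed, Nova), (24, 16, x3, Cal, Lyra), (24, 16, x3, Lee, Vega), (24, 18, bio, Cal, Lyra), (24, 18, bio, Lee, Vega), (24, 34, x2, Cal, Lyra), (24, 34, x2, Lee, Vega), (24, 8, ops, Cal, Lyra), (24, 8, ops, Lee, Vega)}.
Selection sname != Lee and sid < 24: {(2, 20, eng, Gus, Helix), (2, 20, eng, Kim, Helix), (2, 20, eng, Zed, Nova), (2, 23, eng, Gus, Helix), (2, 23, eng, Kim, Helix), (2, 23, eng, Zed, Nova), (2, 27, x3, Gus, Helix), (2, 27, x3, Kim, Helix), (2, 27, x3, Zed, Nova), (2, 30, law, Gus, Helix), (2, 30, law, Kim, Helix), (2, 30, law, Zed, Nova)}
Selection sname != Kim: {(2, 20, eng, Gus, Helix), (2, 20, eng, Zed, Nova), (2, 23, eng, Gus, Helix), (2, 23, eng, Zed, Nova), (2, 27, x3, Gus, Helix), (2, 27, x3, Zed, Nova), (2, 30, law, Gus, Helix), (2, 30, law, Zed, Nova)}
π_{sid, cid, sname} gives {(2, eng, Gus), (2, eng, Zed), (2, law, Gus), (2, law, Zed), (2, x3, Gus), (2, x3, Zed)} (2 duplicate(s) eliminated).

{(2, eng, Gus), (2, eng, Zed), (2, law, Gus), (2, law, Zed), (2, x3, Gus), (2, x3, Zed)}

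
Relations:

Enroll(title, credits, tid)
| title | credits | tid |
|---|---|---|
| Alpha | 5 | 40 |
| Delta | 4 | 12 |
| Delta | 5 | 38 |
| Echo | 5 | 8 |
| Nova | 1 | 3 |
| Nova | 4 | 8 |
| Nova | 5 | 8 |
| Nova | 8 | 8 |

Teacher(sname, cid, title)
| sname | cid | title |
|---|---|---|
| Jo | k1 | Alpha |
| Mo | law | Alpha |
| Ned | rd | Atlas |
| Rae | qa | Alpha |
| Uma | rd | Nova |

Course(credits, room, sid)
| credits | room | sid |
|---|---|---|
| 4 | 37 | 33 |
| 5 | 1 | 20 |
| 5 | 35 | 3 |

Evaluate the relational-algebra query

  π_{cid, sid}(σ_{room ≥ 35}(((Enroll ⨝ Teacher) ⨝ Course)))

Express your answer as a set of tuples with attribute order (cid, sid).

{(k1, 3), (law, 3), (qa, 3), (rd, 3), (rd, 33)}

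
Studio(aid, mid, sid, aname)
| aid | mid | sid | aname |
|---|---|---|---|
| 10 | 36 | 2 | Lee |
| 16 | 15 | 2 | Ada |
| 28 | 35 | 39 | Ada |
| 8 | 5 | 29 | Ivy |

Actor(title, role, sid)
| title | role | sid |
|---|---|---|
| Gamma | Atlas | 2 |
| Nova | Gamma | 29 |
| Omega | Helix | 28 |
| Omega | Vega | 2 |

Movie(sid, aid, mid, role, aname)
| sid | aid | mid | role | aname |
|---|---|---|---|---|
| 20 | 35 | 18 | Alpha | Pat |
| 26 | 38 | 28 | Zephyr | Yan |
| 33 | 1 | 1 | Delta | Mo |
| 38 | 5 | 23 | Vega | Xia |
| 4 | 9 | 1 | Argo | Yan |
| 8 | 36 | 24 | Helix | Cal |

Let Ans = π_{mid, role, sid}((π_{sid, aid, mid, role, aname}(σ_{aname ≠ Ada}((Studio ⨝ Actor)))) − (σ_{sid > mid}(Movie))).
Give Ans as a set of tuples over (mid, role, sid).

{(36, Atlas, 2), (36, Vega, 2), (5, Gamma, 29)}

Studio ⋈ Actor (natural join on sid): {(10, 36, 2, Lee, Gamma, Atlas), (10, 36, 2, Lee, Omega, Vega), (16, 15, 2, Ada, Gamma, Atlas), (16, 15, 2, Ada, Omega, Vega), (8, 5, 29, Ivy, Nova, Gamma)}
Filtering on aname ≠ Ada leaves {(10, 36, 2, Lee, Gamma, Atlas), (10, 36, 2, Lee, Omega, Vega), (8, 5, 29, Ivy, Nova, Gamma)}.
Projecting to sid, aid, mid, role, aname: {(2, 10, 36, Atlas, Lee), (2, 10, 36, Vega, Lee), (29, 8, 5, Gamma, Ivy)}
Filtering on sid > mid leaves {(20, 35, 18, Alpha, Pat), (33, 1, 1, Delta, Mo), (38, 5, 23, Vega, Xia), (4, 9, 1, Argo, Yan)}.
Difference: {(2, 10, 36, Atlas, Lee), (2, 10, 36, Vega, Lee), (29, 8, 5, Gamma, Ivy)} with {(20, 35, 18, Alpha, Pat), (33, 1, 1, Delta, Mo), (38, 5, 23, Vega, Xia), (4, 9, 1, Argo, Yan)} → {(2, 10, 36, Atlas, Lee), (2, 10, 36, Vega, Lee), (29, 8, 5, Gamma, Ivy)}
Projecting to mid, role, sid: {(36, Atlas, 2), (36, Vega, 2), (5, Gamma, 29)}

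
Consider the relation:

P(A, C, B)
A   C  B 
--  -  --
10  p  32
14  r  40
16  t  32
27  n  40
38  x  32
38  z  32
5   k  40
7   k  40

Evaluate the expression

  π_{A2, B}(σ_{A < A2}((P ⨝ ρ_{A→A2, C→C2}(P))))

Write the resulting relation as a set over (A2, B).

ρ[A→A2, C→C2]: schema becomes (A2, C2, B); tuples unchanged.
Joining P and ρ_{A→A2, C→C2}(P) on B yields {(10, p, 32, 10, p), (10, p, 32, 16, t), (10, p, 32, 38, x), (10, p, 32, 38, z), (14, r, 40, 14, r), (14, r, 40, 27, n), (14, r, 40, 5, k), (14, r, 40, 7, k), (16, t, 32, 10, p), (16, t, 32, 16, t), (16, t, 32, 38, x), (16, t, 32, 38, z), (27, n, 40, 14, r), (27, n, 40, 27, n), (27, n, 40, 5, k), (27, n, 40, 7, k), (38, x, 32, 10, p), (38, x, 32, 16, t), (38, x, 32, 38, x), (38, x, 32, 38, z), (38, z, 32, 10, p), (38, z, 32, 16, t), (38, z, 32, 38, x), (38, z, 32, 38, z), (5, k, 40, 14, r), (5, k, 40, 27, n), (5, k, 40, 5, k), (5, k, 40, 7, k), (7, k, 40, 14, r), (7, k, 40, 27, n), (7, k, 40, 5, k), (7, k, 40, 7, k)}.
Selection A < A2: {(10, p, 32, 16, t), (10, p, 32, 38, x), (10, p, 32, 38, z), (14, r, 40, 27, n), (16, t, 32, 38, x), (16, t, 32, 38, z), (5, k, 40, 14, r), (5, k, 40, 27, n), (5, k, 40, 7, k), (7, k, 40, 14, r), (7, k, 40, 27, n)}
Projecting to A2, B (6 duplicate(s) eliminated): {(14, 40), (16, 32), (27, 40), (38, 32), (7, 40)}

{(14, 40), (16, 32), (27, 40), (38, 32), (7, 40)}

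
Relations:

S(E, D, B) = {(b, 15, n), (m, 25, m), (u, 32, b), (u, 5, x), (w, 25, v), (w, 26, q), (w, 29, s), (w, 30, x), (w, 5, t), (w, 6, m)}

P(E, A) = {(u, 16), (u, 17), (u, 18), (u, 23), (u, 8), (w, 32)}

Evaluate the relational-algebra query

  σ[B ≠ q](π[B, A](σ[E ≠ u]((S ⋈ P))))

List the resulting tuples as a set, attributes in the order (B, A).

Natural join on E: {(u, 32, b, 16), (u, 32, b, 17), (u, 32, b, 18), (u, 32, b, 23), (u, 32, b, 8), (u, 5, x, 16), (u, 5, x, 17), (u, 5, x, 18), (u, 5, x, 23), (u, 5, x, 8), (w, 25, v, 32), (w, 26, q, 32), (w, 29, s, 32), (w, 30, x, 32), (w, 5, t, 32), (w, 6, m, 32)}
σ[E ≠ u]: keep tuples satisfying E ≠ u → {(w, 25, v, 32), (w, 26, q, 32), (w, 29, s, 32), (w, 30, x, 32), (w, 5, t, 32), (w, 6, m, 32)}
Projecting to B, A: {(m, 32), (q, 32), (s, 32), (t, 32), (v, 32), (x, 32)}
σ[B ≠ q]: keep tuples satisfying B ≠ q → {(m, 32), (s, 32), (t, 32), (v, 32), (x, 32)}

{(m, 32), (s, 32), (t, 32), (v, 32), (x, 32)}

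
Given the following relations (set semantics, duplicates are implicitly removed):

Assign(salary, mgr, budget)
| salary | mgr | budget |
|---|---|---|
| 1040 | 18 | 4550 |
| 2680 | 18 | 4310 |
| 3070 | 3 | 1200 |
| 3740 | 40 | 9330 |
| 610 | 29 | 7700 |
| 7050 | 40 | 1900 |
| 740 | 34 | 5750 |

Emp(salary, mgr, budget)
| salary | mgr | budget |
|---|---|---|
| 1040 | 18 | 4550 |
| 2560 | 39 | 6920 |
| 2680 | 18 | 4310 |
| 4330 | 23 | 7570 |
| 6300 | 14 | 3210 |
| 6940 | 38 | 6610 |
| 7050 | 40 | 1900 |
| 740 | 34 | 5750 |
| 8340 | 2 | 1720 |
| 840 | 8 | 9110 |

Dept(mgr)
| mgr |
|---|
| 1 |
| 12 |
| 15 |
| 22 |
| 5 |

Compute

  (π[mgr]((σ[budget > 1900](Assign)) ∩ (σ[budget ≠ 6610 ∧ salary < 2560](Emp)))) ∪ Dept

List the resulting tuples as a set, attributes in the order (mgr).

Filtering on budget > 1900 leaves {(1040, 18, 4550), (2680, 18, 4310), (3740, 40, 9330), (610, 29, 7700), (740, 34, 5750)}.
Filtering on budget ≠ 6610 ∧ salary < 2560 leaves {(1040, 18, 4550), (740, 34, 5750), (840, 8, 9110)}.
Intersection: {(1040, 18, 4550), (2680, 18, 4310), (3740, 40, 9330), (610, 29, 7700), (740, 34, 5750)} with {(1040, 18, 4550), (740, 34, 5750), (840, 8, 9110)} → {(1040, 18, 4550), (740, 34, 5750)}
π_{mgr} gives {18, 34}.
Union: {18, 34} with {1, 12, 15, 22, 5} → {1, 12, 15, 18, 22, 34, 5}

{1, 12, 15, 18, 22, 34, 5}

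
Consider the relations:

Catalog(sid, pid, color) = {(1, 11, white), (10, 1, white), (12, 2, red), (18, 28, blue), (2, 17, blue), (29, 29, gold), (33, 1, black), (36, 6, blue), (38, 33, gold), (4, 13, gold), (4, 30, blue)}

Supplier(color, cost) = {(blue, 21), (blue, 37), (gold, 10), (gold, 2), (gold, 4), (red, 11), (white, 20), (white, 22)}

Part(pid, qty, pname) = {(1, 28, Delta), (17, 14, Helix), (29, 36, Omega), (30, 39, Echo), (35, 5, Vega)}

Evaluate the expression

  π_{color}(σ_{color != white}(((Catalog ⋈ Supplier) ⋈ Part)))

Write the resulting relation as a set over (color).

Joining Catalog and Supplier on color yields {(1, 11, white, 20), (1, 11, white, 22), (10, 1, white, 20), (10, 1, white, 22), (12, 2, red, 11), (18, 28, blue, 21), (18, 28, blue, 37), (2, 17, blue, 21), (2, 17, blue, 37), (29, 29, gold, 10), (29, 29, gold, 2), (29, 29, gold, 4), (36, 6, blue, 21), (36, 6, blue, 37), (38, 33, gold, 10), (38, 33, gold, 2), (38, 33, gold, 4), (4, 13, gold, 10), (4, 13, gold, 2), (4, 13, gold, 4), (4, 30, blue, 21), (4, 30, blue, 37)}.
Joining (Catalog ⋈ Supplier) and Part on pid yields {(10, 1, white, 20, 28, Delta), (10, 1, white, 22, 28, Delta), (2, 17, blue, 21, 14, Helix), (2, 17, blue, 37, 14, Helix), (29, 29, gold, 10, 36, Omega), (29, 29, gold, 2, 36, Omega), (29, 29, gold, 4, 36, Omega), (4, 30, blue, 21, 39, Echo), (4, 30, blue, 37, 39, Echo)}.
Filtering on color != white leaves {(2, 17, blue, 21, 14, Helix), (2, 17, blue, 37, 14, Helix), (29, 29, gold, 10, 36, Omega), (29, 29, gold, 2, 36, Omega), (29, 29, gold, 4, 36, Omega), (4, 30, blue, 21, 39, Echo), (4, 30, blue, 37, 39, Echo)}.
Projecting to color (5 duplicate(s) eliminated): {blue, gold}

{blue, gold}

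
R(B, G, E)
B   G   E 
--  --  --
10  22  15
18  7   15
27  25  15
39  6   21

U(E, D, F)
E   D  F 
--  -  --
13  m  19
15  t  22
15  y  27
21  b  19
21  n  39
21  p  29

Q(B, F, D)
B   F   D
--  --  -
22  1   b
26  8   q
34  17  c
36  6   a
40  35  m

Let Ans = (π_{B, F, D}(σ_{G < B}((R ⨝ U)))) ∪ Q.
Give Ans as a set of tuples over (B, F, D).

Natural join on E: {(10, 22, 15, t, 22), (10, 22, 15, y, 27), (18, 7, 15, t, 22), (18, 7, 15, y, 27), (27, 25, 15, t, 22), (27, 25, 15, y, 27), (39, 6, 21, b, 19), (39, 6, 21, n, 39), (39, 6, 21, p, 29)}
Apply σ_{G < B}; surviving tuples: {(18, 7, 15, t, 22), (18, 7, 15, y, 27), (27, 25, 15, t, 22), (27, 25, 15, y, 27), (39, 6, 21, b, 19), (39, 6, 21, n, 39), (39, 6, 21, p, 29)}
π[B, F, D]: project onto (B, F, D) → {(18, 22, t), (18, 27, y), (27, 22, t), (27, 27, y), (39, 19, b), (39, 29, p), (39, 39, n)}
Set union of the two operands is {(18, 22, t), (18, 27, y), (22, 1, b), (26, 8, q), (27, 22, t), (27, 27, y), (34, 17, c), (36, 6, a), (39, 19, b), (39, 29, p), (39, 39, n), (40, 35, m)}.

{(18, 22, t), (18, 27, y), (22, 1, b), (26, 8, q), (27, 22, t), (27, 27, y), (34, 17, c), (36, 6, a), (39, 19, b), (39, 29, p), (39, 39, n), (40, 35, m)}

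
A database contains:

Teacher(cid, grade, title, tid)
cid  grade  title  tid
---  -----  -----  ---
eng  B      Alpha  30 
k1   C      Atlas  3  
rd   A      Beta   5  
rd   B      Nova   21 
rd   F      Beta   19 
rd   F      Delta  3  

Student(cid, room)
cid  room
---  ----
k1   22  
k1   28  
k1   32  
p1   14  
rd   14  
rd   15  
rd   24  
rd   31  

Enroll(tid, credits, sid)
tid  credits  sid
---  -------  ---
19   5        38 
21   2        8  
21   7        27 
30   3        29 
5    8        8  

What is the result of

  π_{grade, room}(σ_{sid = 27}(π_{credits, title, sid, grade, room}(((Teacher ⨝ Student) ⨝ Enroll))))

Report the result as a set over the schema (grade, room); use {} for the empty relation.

{(B, 14), (B, 15), (B, 24), (B, 31)}

Teacher ⋈ Student (natural join on cid): {(k1, C, Atlas, 3, 22), (k1, C, Atlas, 3, 28), (k1, C, Atlas, 3, 32), (rd, A, Beta, 5, 14), (rd, A, Beta, 5, 15), (rd, A, Beta, 5, 24), (rd, A, Beta, 5, 31), (rd, B, Nova, 21, 14), (rd, B, Nova, 21, 15), (rd, B, Nova, 21, 24), (rd, B, Nova, 21, 31), (rd, F, Beta, 19, 14), (rd, F, Beta, 19, 15), (rd, F, Beta, 19, 24), (rd, F, Beta, 19, 31), (rd, F, Delta, 3, 14), (rd, F, Delta, 3, 15), (rd, F, Delta, 3, 24), (rd, F, Delta, 3, 31)}
(Teacher ⨝ Student) ⋈ Enroll (natural join on tid): {(rd, A, Beta, 5, 14, 8, 8), (rd, A, Beta, 5, 15, 8, 8), (rd, A, Beta, 5, 24, 8, 8), (rd, A, Beta, 5, 31, 8, 8), (rd, B, Nova, 21, 14, 2, 8), (rd, B, Nova, 21, 14, 7, 27), (rd, B, Nova, 21, 15, 2, 8), (rd, B, Nova, 21, 15, 7, 27), (rd, B, Nova, 21, 24, 2, 8), (rd, B, Nova, 21, 24, 7, 27), (rd, B, Nova, 21, 31, 2, 8), (rd, B, Nova, 21, 31, 7, 27), (rd, F, Beta, 19, 14, 5, 38), (rd, F, Beta, 19, 15, 5, 38), (rd, F, Beta, 19, 24, 5, 38), (rd, F, Beta, 19, 31, 5, 38)}
Projecting to credits, title, sid, grade, room: {(2, Nova, 8, B, 14), (2, Nova, 8, B, 15), (2, Nova, 8, B, 24), (2, Nova, 8, B, 31), (5, Beta, 38, F, 14), (5, Beta, 38, F, 15), (5, Beta, 38, F, 24), (5, Beta, 38, F, 31), (7, Nova, 27, B, 14), (7, Nova, 27, B, 15), (7, Nova, 27, B, 24), (7, Nova, 27, B, 31), (8, Beta, 8, A, 14), (8, Beta, 8, A, 15), (8, Beta, 8, A, 24), (8, Beta, 8, A, 31)}
Selection sid = 27: {(7, Nova, 27, B, 14), (7, Nova, 27, B, 15), (7, Nova, 27, B, 24), (7, Nova, 27, B, 31)}
Projecting to grade, room: {(B, 14), (B, 15), (B, 24), (B, 31)}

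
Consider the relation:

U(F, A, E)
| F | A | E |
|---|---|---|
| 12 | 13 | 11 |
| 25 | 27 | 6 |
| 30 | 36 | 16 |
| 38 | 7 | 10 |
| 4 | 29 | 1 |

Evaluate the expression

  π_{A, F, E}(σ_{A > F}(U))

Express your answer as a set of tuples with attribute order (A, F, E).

{(13, 12, 11), (27, 25, 6), (29, 4, 1), (36, 30, 16)}

Filtering on A > F leaves {(12, 13, 11), (25, 27, 6), (30, 36, 16), (4, 29, 1)}.
π[A, F, E]: project onto (A, F, E) → {(13, 12, 11), (27, 25, 6), (29, 4, 1), (36, 30, 16)}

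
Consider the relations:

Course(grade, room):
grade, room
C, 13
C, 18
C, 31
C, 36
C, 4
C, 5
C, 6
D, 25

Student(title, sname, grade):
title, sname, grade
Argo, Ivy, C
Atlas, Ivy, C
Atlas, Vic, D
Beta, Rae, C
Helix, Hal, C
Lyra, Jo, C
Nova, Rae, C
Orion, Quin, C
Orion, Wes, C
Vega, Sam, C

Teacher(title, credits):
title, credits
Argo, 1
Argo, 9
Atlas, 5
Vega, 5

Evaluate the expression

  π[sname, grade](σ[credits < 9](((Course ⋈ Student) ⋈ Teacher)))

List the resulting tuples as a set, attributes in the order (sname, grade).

{(Ivy, C), (Sam, C), (Vic, D)}

Natural join on grade: {(C, 13, Argo, Ivy), (C, 13, Atlas, Ivy), (C, 13, Beta, Rae), (C, 13, Helix, Hal), (C, 13, Lyra, Jo), (C, 13, Nova, Rae), (C, 13, Orion, Quin), (C, 13, Orion, Wes), (C, 13, Vega, Sam), (C, 18, Argo, Ivy), (C, 18, Atlas, Ivy), (C, 18, Beta, Rae), (C, 18, Helix, Hal), (C, 18, Lyra, Jo), (C, 18, Nova, Rae), (C, 18, Orion, Quin), (C, 18, Orion, Wes), (C, 18, Vega, Sam), (C, 31, Argo, Ivy), (C, 31, Atlas, Ivy), (C, 31, Beta, Rae), (C, 31, Helix, Hal), (C, 31, Lyra, Jo), (C, 31, Nova, Rae), (C, 31, Orion, Quin), (C, 31, Orion, Wes), (C, 31, Vega, Sam), (C, 36, Argo, Ivy), (C, 36, Atlas, Ivy), (C, 36, Beta, Rae), (C, 36, Helix, Hal), (C, 36, Lyra, Jo), (C, 36, Nova, Rae), (C, 36, Orion, Quin), (C, 36, Orion, Wes), (C, 36, Vega, Sam), (C, 4, Argo, Ivy), (C, 4, Atlas, Ivy), (C, 4, Beta, Rae), (C, 4, Helix, Hal), (C, 4, Lyra, Jo), (C, 4, Nova, Rae), (C, 4, Orion, Quin), (C, 4, Orion, Wes), (C, 4, Vega, Sam), (C, 5, Argo, Ivy), (C, 5, Atlas, Ivy), (C, 5, Beta, Rae), (C, 5, Helix, Hal), (C, 5, Lyra, Jo), (C, 5, Nova, Rae), (C, 5, Orion, Quin), (C, 5, Orion, Wes), (C, 5, Vega, Sam), (C, 6, Argo, Ivy), (C, 6, Atlas, Ivy), (C, 6, Beta, Rae), (C, 6, Helix, Hal), (C, 6, Lyra, Jo), (C, 6, Nova, Rae), (C, 6, Orion, Quin), (C, 6, Orion, Wes), (C, 6, Vega, Sam), (D, 25, Atlas, Vic)}
Natural join on title: {(C, 13, Argo, Ivy, 1), (C, 13, Argo, Ivy, 9), (C, 13, Atlas, Ivy, 5), (C, 13, Vega, Sam, 5), (C, 18, Argo, Ivy, 1), (C, 18, Argo, Ivy, 9), (C, 18, Atlas, Ivy, 5), (C, 18, Vega, Sam, 5), (C, 31, Argo, Ivy, 1), (C, 31, Argo, Ivy, 9), (C, 31, Atlas, Ivy, 5), (C, 31, Vega, Sam, 5), (C, 36, Argo, Ivy, 1), (C, 36, Argo, Ivy, 9), (C, 36, Atlas, Ivy, 5), (C, 36, Vega, Sam, 5), (C, 4, Argo, Ivy, 1), (C, 4, Argo, Ivy, 9), (C, 4, Atlas, Ivy, 5), (C, 4, Vega, Sam, 5), (C, 5, Argo, Ivy, 1), (C, 5, Argo, Ivy, 9), (C, 5, Atlas, Ivy, 5), (C, 5, Vega, Sam, 5), (C, 6, Argo, Ivy, 1), (C, 6, Argo, Ivy, 9), (C, 6, Atlas, Ivy, 5), (C, 6, Vega, Sam, 5), (D, 25, Atlas, Vic, 5)}
Apply σ_{credits < 9}; surviving tuples: {(C, 13, Argo, Ivy, 1), (C, 13, Atlas, Ivy, 5), (C, 13, Vega, Sam, 5), (C, 18, Argo, Ivy, 1), (C, 18, Atlas, Ivy, 5), (C, 18, Vega, Sam, 5), (C, 31, Argo, Ivy, 1), (C, 31, Atlas, Ivy, 5), (C, 31, Vega, Sam, 5), (C, 36, Argo, Ivy, 1), (C, 36, Atlas, Ivy, 5), (C, 36, Vega, Sam, 5), (C, 4, Argo, Ivy, 1), (C, 4, Atlas, Ivy, 5), (C, 4, Vega, Sam, 5), (C, 5, Argo, Ivy, 1), (C, 5, Atlas, Ivy, 5), (C, 5, Vega, Sam, 5), (C, 6, Argo, Ivy, 1), (C, 6, Atlas, Ivy, 5), (C, 6, Vega, Sam, 5), (D, 25, Atlas, Vic, 5)}
π_{sname, grade} gives {(Ivy, C), (Sam, C), (Vic, D)} (19 duplicate(s) eliminated).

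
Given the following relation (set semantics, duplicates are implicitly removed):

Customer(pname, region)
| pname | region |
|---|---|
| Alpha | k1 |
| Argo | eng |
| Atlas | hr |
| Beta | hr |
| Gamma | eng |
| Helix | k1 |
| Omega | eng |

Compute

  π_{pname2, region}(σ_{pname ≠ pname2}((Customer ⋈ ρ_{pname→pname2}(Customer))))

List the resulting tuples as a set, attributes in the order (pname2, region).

ρ[pname→pname2]: schema becomes (pname2, region); tuples unchanged.
Customer ⋈ ρ_{pname→pname2}(Customer) (natural join on region): {(Alpha, k1, Alpha), (Alpha, k1, Helix), (Argo, eng, Argo), (Argo, eng, Gamma), (Argo, eng, Omega), (Atlas, hr, Atlas), (Atlas, hr, Beta), (Beta, hr, Atlas), (Beta, hr, Beta), (Gamma, eng, Argo), (Gamma, eng, Gamma), (Gamma, eng, Omega), (Helix, k1, Alpha), (Helix, k1, Helix), (Omega, eng, Argo), (Omega, eng, Gamma), (Omega, eng, Omega)}
σ[pname ≠ pname2]: keep tuples satisfying pname ≠ pname2 → {(Alpha, k1, Helix), (Argo, eng, Gamma), (Argo, eng, Omega), (Atlas, hr, Beta), (Beta, hr, Atlas), (Gamma, eng, Argo), (Gamma, eng, Omega), (Helix, k1, Alpha), (Omega, eng, Argo), (Omega, eng, Gamma)}
π[pname2, region]: project onto (pname2, region) (3 duplicate(s) eliminated) → {(Alpha, k1), (Argo, eng), (Atlas, hr), (Beta, hr), (Gamma, eng), (Helix, k1), (Omega, eng)}

{(Alpha, k1), (Argo, eng), (Atlas, hr), (Beta, hr), (Gamma, eng), (Helix, k1), (Omega, eng)}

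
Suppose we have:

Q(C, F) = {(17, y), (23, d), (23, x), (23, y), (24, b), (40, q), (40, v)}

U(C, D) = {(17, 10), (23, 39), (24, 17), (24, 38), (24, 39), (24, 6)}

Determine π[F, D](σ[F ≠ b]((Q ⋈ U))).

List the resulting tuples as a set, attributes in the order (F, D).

{(d, 39), (x, 39), (y, 10), (y, 39)}

Natural join on C: {(17, y, 10), (23, d, 39), (23, x, 39), (23, y, 39), (24, b, 17), (24, b, 38), (24, b, 39), (24, b, 6)}
Selection F ≠ b: {(17, y, 10), (23, d, 39), (23, x, 39), (23, y, 39)}
Projecting to F, D: {(d, 39), (x, 39), (y, 10), (y, 39)}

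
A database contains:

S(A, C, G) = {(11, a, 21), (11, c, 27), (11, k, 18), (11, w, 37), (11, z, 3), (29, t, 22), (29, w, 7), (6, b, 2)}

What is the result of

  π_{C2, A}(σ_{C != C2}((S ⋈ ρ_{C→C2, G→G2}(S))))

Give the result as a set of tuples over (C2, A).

{(a, 11), (c, 11), (k, 11), (t, 29), (w, 11), (w, 29), (z, 11)}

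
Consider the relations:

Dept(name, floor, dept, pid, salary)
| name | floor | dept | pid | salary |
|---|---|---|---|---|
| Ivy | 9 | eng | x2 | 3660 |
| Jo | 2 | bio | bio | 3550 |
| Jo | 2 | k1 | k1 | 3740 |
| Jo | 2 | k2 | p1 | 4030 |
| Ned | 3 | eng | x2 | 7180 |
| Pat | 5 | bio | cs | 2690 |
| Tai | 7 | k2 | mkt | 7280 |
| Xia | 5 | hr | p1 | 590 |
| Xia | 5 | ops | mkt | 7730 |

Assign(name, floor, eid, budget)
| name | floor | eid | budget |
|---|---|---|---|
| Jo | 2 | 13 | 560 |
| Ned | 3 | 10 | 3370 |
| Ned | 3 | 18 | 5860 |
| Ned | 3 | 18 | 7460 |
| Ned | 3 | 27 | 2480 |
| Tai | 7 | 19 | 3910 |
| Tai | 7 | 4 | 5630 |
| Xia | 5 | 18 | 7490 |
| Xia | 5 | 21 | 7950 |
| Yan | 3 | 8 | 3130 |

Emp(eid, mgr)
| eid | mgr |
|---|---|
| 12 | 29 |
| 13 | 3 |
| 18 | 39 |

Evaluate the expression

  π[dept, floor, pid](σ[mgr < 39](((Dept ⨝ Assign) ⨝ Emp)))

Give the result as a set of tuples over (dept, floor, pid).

Natural join on name, floor: {(Jo, 2, bio, bio, 3550, 13, 560), (Jo, 2, k1, k1, 3740, 13, 560), (Jo, 2, k2, p1, 4030, 13, 560), (Ned, 3, eng, x2, 7180, 10, 3370), (Ned, 3, eng, x2, 7180, 18, 5860), (Ned, 3, eng, x2, 7180, 18, 7460), (Ned, 3, eng, x2, 7180, 27, 2480), (Tai, 7, k2, mkt, 7280, 19, 3910), (Tai, 7, k2, mkt, 7280, 4, 5630), (Xia, 5, hr, p1, 590, 18, 7490), (Xia, 5, hr, p1, 590, 21, 7950), (Xia, 5, ops, mkt, 7730, 18, 7490), (Xia, 5, ops, mkt, 7730, 21, 7950)}
Natural join on eid: {(Jo, 2, bio, bio, 3550, 13, 560, 3), (Jo, 2, k1, k1, 3740, 13, 560, 3), (Jo, 2, k2, p1, 4030, 13, 560, 3), (Ned, 3, eng, x2, 7180, 18, 5860, 39), (Ned, 3, eng, x2, 7180, 18, 7460, 39), (Xia, 5, hr, p1, 590, 18, 7490, 39), (Xia, 5, ops, mkt, 7730, 18, 7490, 39)}
Selection mgr < 39: {(Jo, 2, bio, bio, 3550, 13, 560, 3), (Jo, 2, k1, k1, 3740, 13, 560, 3), (Jo, 2, k2, p1, 4030, 13, 560, 3)}
Keep only column(s) dept, floor, pid: {(bio, 2, bio), (k1, 2, k1), (k2, 2, p1)}

{(bio, 2, bio), (k1, 2, k1), (k2, 2, p1)}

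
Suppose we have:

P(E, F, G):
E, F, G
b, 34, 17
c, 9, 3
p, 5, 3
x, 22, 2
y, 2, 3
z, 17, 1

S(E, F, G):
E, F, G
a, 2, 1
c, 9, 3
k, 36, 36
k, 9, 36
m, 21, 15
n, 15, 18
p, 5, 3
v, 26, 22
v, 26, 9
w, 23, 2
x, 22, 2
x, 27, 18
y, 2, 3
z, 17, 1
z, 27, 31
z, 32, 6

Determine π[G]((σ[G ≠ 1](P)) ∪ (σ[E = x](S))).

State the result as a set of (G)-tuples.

{17, 18, 2, 3}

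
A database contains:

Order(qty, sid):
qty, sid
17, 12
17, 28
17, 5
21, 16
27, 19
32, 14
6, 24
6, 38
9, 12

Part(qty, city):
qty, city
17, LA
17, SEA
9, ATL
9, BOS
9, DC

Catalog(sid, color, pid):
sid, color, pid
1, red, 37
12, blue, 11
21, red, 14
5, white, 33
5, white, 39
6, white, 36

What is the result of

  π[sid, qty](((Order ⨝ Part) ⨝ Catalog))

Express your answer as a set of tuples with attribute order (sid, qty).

Order ⋈ Part (natural join on qty): {(17, 12, LA), (17, 12, SEA), (17, 28, LA), (17, 28, SEA), (17, 5, LA), (17, 5, SEA), (9, 12, ATL), (9, 12, BOS), (9, 12, DC)}
(Order ⨝ Part) ⋈ Catalog (natural join on sid): {(17, 12, LA, blue, 11), (17, 12, SEA, blue, 11), (17, 5, LA, white, 33), (17, 5, LA, white, 39), (17, 5, SEA, white, 33), (17, 5, SEA, white, 39), (9, 12, ATL, blue, 11), (9, 12, BOS, blue, 11), (9, 12, DC, blue, 11)}
π_{sid, qty} gives {(12, 17), (12, 9), (5, 17)} (6 duplicate(s) eliminated).

{(12, 17), (12, 9), (5, 17)}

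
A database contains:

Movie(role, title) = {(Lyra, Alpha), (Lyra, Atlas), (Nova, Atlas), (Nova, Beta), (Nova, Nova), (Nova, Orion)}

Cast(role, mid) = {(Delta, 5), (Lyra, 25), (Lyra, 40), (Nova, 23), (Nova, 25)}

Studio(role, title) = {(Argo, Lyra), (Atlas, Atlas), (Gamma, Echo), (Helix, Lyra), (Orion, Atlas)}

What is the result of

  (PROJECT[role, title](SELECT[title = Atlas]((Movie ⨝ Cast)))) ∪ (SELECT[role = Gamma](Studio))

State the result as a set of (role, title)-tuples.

Movie ⋈ Cast (natural join on role): {(Lyra, Alpha, 25), (Lyra, Alpha, 40), (Lyra, Atlas, 25), (Lyra, Atlas, 40), (Nova, Atlas, 23), (Nova, Atlas, 25), (Nova, Beta, 23), (Nova, Beta, 25), (Nova, Nova, 23), (Nova, Nova, 25), (Nova, Orion, 23), (Nova, Orion, 25)}
Apply σ_{title = Atlas}; surviving tuples: {(Lyra, Atlas, 25), (Lyra, Atlas, 40), (Nova, Atlas, 23), (Nova, Atlas, 25)}
Keep only column(s) role, title (2 duplicate(s) eliminated): {(Lyra, Atlas), (Nova, Atlas)}
Apply σ_{role = Gamma}; surviving tuples: {(Gamma, Echo)}
Set union of the two operands is {(Gamma, Echo), (Lyra, Atlas), (Nova, Atlas)}.

{(Gamma, Echo), (Lyra, Atlas), (Nova, Atlas)}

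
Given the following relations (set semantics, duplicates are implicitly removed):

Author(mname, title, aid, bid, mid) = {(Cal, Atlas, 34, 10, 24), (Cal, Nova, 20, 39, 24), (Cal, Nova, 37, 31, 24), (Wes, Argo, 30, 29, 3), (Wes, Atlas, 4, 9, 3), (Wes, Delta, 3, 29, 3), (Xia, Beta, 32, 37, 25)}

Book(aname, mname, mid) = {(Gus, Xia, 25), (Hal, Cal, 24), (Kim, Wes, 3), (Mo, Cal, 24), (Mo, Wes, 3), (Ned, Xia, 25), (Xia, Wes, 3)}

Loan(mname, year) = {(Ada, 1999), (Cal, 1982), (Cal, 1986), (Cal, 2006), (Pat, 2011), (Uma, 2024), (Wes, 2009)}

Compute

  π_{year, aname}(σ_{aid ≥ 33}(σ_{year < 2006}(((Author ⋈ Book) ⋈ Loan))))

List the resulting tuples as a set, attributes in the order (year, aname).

{(1982, Hal), (1982, Mo), (1986, Hal), (1986, Mo)}

Joining Author and Book on mname, mid yields {(Cal, Atlas, 34, 10, 24, Hal), (Cal, Atlas, 34, 10, 24, Mo), (Cal, Nova, 20, 39, 24, Hal), (Cal, Nova, 20, 39, 24, Mo), (Cal, Nova, 37, 31, 24, Hal), (Cal, Nova, 37, 31, 24, Mo), (Wes, Argo, 30, 29, 3, Kim), (Wes, Argo, 30, 29, 3, Mo), (Wes, Argo, 30, 29, 3, Xia), (Wes, Atlas, 4, 9, 3, Kim), (Wes, Atlas, 4, 9, 3, Mo), (Wes, Atlas, 4, 9, 3, Xia), (Wes, Delta, 3, 29, 3, Kim), (Wes, Delta, 3, 29, 3, Mo), (Wes, Delta, 3, 29, 3, Xia), (Xia, Beta, 32, 37, 25, Gus), (Xia, Beta, 32, 37, 25, Ned)}.
Joining (Author ⋈ Book) and Loan on mname yields {(Cal, Atlas, 34, 10, 24, Hal, 1982), (Cal, Atlas, 34, 10, 24, Hal, 1986), (Cal, Atlas, 34, 10, 24, Hal, 2006), (Cal, Atlas, 34, 10, 24, Mo, 1982), (Cal, Atlas, 34, 10, 24, Mo, 1986), (Cal, Atlas, 34, 10, 24, Mo, 2006), (Cal, Nova, 20, 39, 24, Hal, 1982), (Cal, Nova, 20, 39, 24, Hal, 1986), (Cal, Nova, 20, 39, 24, Hal, 2006), (Cal, Nova, 20, 39, 24, Mo, 1982), (Cal, Nova, 20, 39, 24, Mo, 1986), (Cal, Nova, 20, 39, 24, Mo, 2006), (Cal, Nova, 37, 31, 24, Hal, 1982), (Cal, Nova, 37, 31, 24, Hal, 1986), (Cal, Nova, 37, 31, 24, Hal, 2006), (Cal, Nova, 37, 31, 24, Mo, 1982), (Cal, Nova, 37, 31, 24, Mo, 1986), (Cal, Nova, 37, 31, 24, Mo, 2006), (Wes, Argo, 30, 29, 3, Kim, 2009), (Wes, Argo, 30, 29, 3, Mo, 2009), (Wes, Argo, 30, 29, 3, Xia, 2009), (Wes, Atlas, 4, 9, 3, Kim, 2009), (Wes, Atlas, 4, 9, 3, Mo, 2009), (Wes, Atlas, 4, 9, 3, Xia, 2009), (Wes, Delta, 3, 29, 3, Kim, 2009), (Wes, Delta, 3, 29, 3, Mo, 2009), (Wes, Delta, 3, 29, 3, Xia, 2009)}.
Selection year < 2006: {(Cal, Atlas, 34, 10, 24, Hal, 1982), (Cal, Atlas, 34, 10, 24, Hal, 1986), (Cal, Atlas, 34, 10, 24, Mo, 1982), (Cal, Atlas, 34, 10, 24, Mo, 1986), (Cal, Nova, 20, 39, 24, Hal, 1982), (Cal, Nova, 20, 39, 24, Hal, 1986), (Cal, Nova, 20, 39, 24, Mo, 1982), (Cal, Nova, 20, 39, 24, Mo, 1986), (Cal, Nova, 37, 31, 24, Hal, 1982), (Cal, Nova, 37, 31, 24, Hal, 1986), (Cal, Nova, 37, 31, 24, Mo, 1982), (Cal, Nova, 37, 31, 24, Mo, 1986)}
Selection aid ≥ 33: {(Cal, Atlas, 34, 10, 24, Hal, 1982), (Cal, Atlas, 34, 10, 24, Hal, 1986), (Cal, Atlas, 34, 10, 24, Mo, 1982), (Cal, Atlas, 34, 10, 24, Mo, 1986), (Cal, Nova, 37, 31, 24, Hal, 1982), (Cal, Nova, 37, 31, 24, Hal, 1986), (Cal, Nova, 37, 31, 24, Mo, 1982), (Cal, Nova, 37, 31, 24, Mo, 1986)}
Projecting to year, aname (4 duplicate(s) eliminated): {(1982, Hal), (1982, Mo), (1986, Hal), (1986, Mo)}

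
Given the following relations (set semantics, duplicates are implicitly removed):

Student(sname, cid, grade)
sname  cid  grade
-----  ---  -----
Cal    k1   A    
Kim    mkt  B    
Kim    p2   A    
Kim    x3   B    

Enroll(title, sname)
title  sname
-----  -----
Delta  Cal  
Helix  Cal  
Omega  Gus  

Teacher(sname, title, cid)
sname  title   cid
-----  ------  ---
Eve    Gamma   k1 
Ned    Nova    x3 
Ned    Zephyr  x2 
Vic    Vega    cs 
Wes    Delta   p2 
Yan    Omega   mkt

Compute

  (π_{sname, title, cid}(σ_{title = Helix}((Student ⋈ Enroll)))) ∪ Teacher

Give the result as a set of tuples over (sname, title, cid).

Natural join on sname: {(Cal, k1, A, Delta), (Cal, k1, A, Helix)}
Apply σ_{title = Helix}; surviving tuples: {(Cal, k1, A, Helix)}
Keep only column(s) sname, title, cid: {(Cal, Helix, k1)}
Union: {(Cal, Helix, k1)} with {(Eve, Gamma, k1), (Ned, Nova, x3), (Ned, Zephyr, x2), (Vic, Vega, cs), (Wes, Delta, p2), (Yan, Omega, mkt)} → {(Cal, Helix, k1), (Eve, Gamma, k1), (Ned, Nova, x3), (Ned, Zephyr, x2), (Vic, Vega, cs), (Wes, Delta, p2), (Yan, Omega, mkt)}

{(Cal, Helix, k1), (Eve, Gamma, k1), (Ned, Nova, x3), (Ned, Zephyr, x2), (Vic, Vega, cs), (Wes, Delta, p2), (Yan, Omega, mkt)}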